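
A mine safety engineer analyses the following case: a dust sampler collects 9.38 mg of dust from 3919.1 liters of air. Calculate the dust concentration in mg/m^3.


2.3934 mg/m^3

Convert liters to m^3: 1 m^3 = 1000 L
Concentration = mass / volume * 1000
= 9.38 / 3919.1 * 1000
= 0.002393406649 * 1000
= 2.3934 mg/m^3


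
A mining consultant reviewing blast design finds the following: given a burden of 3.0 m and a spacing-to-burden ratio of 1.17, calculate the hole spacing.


3.51 m

Spacing = burden * ratio
= 3.0 * 1.17
= 3.51 m


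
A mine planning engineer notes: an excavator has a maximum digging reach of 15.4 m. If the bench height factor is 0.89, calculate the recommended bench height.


13.706 m

Bench height = reach * factor
= 15.4 * 0.89
= 13.706 m


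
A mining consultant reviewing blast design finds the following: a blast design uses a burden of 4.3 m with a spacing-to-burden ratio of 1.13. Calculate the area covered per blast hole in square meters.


20.8937 m^2

First, find the spacing:
Spacing = burden * ratio = 4.3 * 1.13
= 4.859 m
Then, calculate the area:
Area = burden * spacing = 4.3 * 4.859
= 20.8937 m^2


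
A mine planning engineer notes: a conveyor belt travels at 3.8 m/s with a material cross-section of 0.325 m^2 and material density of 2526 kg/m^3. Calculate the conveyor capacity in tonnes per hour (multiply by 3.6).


11230.596 t/h

Volumetric flow = speed * area
= 3.8 * 0.325 = 1.235 m^3/s
Mass flow = volumetric * density
= 1.235 * 2526 = 3119.61 kg/s
Convert to t/h: multiply by 3.6
Capacity = 3119.61 * 3.6
= 11230.596 t/h


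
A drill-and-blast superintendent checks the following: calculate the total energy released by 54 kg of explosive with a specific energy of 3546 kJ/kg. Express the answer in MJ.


Energy = mass * specific_energy / 1000
= 54 * 3546 / 1000
= 191484 / 1000
= 191.484 MJ

191.484 MJ


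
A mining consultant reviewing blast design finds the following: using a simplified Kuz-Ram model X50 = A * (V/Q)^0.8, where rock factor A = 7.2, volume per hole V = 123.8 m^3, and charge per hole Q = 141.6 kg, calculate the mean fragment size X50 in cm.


6.4663 cm

Compute V/Q:
V/Q = 123.8 / 141.6 = 0.8742937853
Raise to the power 0.8:
(V/Q)^0.8 = 0.8742937853^0.8 = 0.898102516
Multiply by A:
X50 = 7.2 * 0.898102516
= 6.4663 cm


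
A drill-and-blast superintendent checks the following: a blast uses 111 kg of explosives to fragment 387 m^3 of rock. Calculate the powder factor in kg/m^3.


Powder factor = explosive mass / rock volume
= 111 / 387
= 0.2868 kg/m^3

0.2868 kg/m^3


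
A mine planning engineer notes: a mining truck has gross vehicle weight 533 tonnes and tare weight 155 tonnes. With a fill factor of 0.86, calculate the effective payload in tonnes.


Maximum payload = gross - tare
= 533 - 155 = 378 tonnes
Effective payload = max payload * fill factor
= 378 * 0.86
= 325.08 tonnes

325.08 tonnes


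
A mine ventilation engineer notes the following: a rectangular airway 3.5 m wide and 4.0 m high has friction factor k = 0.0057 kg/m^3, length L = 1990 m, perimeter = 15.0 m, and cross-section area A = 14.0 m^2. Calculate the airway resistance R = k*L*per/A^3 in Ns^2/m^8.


Compute the numerator:
k * L * per = 0.0057 * 1990 * 15.0
= 170.145
Compute the denominator:
A^3 = 14.0^3 = 2744
Resistance:
R = 170.145 / 2744
= 0.062 Ns^2/m^8

0.062 Ns^2/m^8


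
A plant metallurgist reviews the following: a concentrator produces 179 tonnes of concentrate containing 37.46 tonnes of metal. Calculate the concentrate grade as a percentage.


Grade = (metal in concentrate / concentrate mass) * 100
= (37.46 / 179) * 100
= 0.209273743 * 100
= 20.9274%

20.9274%


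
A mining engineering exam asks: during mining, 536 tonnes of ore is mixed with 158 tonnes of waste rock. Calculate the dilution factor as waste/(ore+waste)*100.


Total material = ore + waste
= 536 + 158 = 694 tonnes
Dilution = waste / total * 100
= 158 / 694 * 100
= 0.2276657061 * 100
= 22.7666%

22.7666%


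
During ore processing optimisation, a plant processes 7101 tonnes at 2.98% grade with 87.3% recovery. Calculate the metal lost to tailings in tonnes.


26.8744 tonnes

Total metal in feed:
= 7101 * 2.98 / 100 = 211.6098 tonnes
Metal recovered:
= 211.6098 * 87.3 / 100 = 184.7353554 tonnes
Metal lost to tailings:
= 211.6098 - 184.7353554
= 26.8744 tonnes


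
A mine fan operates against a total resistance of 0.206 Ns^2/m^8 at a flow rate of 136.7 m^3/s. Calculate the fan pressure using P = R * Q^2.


Compute Q^2:
Q^2 = 136.7^2 = 18686.89
Compute pressure:
P = R * Q^2 = 0.206 * 18686.89
= 3849.4993 Pa

3849.4993 Pa


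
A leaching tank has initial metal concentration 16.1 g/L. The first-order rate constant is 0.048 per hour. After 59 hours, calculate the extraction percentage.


94.1105%

Compute the exponent:
-k * t = -0.048 * 59 = -2.832
Remaining concentration:
C = 16.1 * exp(-2.832)
= 16.1 * 0.05889494591
= 0.9482086291 g/L
Extracted = 16.1 - 0.9482086291 = 15.15179137 g/L
Extraction % = 15.15179137 / 16.1 * 100
= 94.1105%


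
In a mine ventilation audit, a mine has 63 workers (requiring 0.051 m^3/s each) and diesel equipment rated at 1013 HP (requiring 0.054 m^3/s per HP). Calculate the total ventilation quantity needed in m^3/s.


57.915 m^3/s

Airflow for workers:
Q_people = 63 * 0.051 = 3.213 m^3/s
Airflow for diesel equipment:
Q_diesel = 1013 * 0.054 = 54.702 m^3/s
Total ventilation:
Q_total = 3.213 + 54.702
= 57.915 m^3/s


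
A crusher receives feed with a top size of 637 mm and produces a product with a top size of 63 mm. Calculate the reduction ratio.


Reduction ratio = feed size / product size
= 637 / 63
= 10.1111

10.1111


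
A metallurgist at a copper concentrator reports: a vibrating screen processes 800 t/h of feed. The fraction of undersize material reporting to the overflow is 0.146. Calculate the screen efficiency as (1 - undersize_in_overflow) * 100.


85.4%

Screen efficiency = (1 - fraction of undersize in overflow) * 100
= (1 - 0.146) * 100
= 0.854 * 100
= 85.4%


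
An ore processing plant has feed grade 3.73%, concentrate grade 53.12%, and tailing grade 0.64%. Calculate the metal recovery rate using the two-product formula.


Using the two-product formula:
R = 100 * c * (f - t) / (f * (c - t))
Numerator = 100 * 53.12 * (3.73 - 0.64)
= 100 * 53.12 * 3.09
= 16414.08
Denominator = 3.73 * (53.12 - 0.64)
= 3.73 * 52.48
= 195.7504
R = 16414.08 / 195.7504
= 83.8521%

83.8521%


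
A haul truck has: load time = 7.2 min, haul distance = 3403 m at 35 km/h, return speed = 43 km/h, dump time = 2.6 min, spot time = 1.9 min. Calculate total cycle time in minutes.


Convert haul speed to m/min: 35 * 1000/60 = 583.3333333 m/min
Haul time = 3403 / 583.3333333 = 5.833714286 min
Convert return speed to m/min: 43 * 1000/60 = 716.6666667 m/min
Return time = 3403 / 716.6666667 = 4.748372093 min
Total cycle time:
= 7.2 + 5.833714286 + 2.6 + 4.748372093 + 1.9
= 22.2821 min

22.2821 min


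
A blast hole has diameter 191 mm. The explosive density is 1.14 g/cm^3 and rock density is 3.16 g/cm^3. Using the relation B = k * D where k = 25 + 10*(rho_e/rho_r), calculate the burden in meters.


First, compute k:
rho_e / rho_r = 1.14 / 3.16 = 0.3607594937
k = 25 + 10 * 0.3607594937 = 28.60759494
Then, compute burden:
B = k * D / 1000 = 28.60759494 * 191 / 1000
= 5464.050633 / 1000
= 5.4641 m

5.4641 m


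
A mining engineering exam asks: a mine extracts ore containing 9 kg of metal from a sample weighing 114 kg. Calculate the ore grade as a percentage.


7.8947%

Ore grade = (metal mass / ore mass) * 100
= (9 / 114) * 100
= 0.07894736842 * 100
= 7.8947%


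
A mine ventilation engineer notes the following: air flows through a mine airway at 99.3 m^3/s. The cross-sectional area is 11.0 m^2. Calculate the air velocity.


Velocity = flow rate / cross-sectional area
= 99.3 / 11.0
= 9.0273 m/s

9.0273 m/s


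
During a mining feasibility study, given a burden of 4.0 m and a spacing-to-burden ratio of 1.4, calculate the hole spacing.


5.6 m

Spacing = burden * ratio
= 4.0 * 1.4
= 5.6 m


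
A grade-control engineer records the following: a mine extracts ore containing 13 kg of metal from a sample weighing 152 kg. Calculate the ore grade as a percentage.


Ore grade = (metal mass / ore mass) * 100
= (13 / 152) * 100
= 0.08552631579 * 100
= 8.5526%

8.5526%


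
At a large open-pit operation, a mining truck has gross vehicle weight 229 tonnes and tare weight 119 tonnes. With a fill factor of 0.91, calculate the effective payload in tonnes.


Maximum payload = gross - tare
= 229 - 119 = 110 tonnes
Effective payload = max payload * fill factor
= 110 * 0.91
= 100.1 tonnes

100.1 tonnes


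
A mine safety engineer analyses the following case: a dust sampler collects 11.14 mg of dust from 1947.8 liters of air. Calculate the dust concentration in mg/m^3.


Convert liters to m^3: 1 m^3 = 1000 L
Concentration = mass / volume * 1000
= 11.14 / 1947.8 * 1000
= 0.005719273026 * 1000
= 5.7193 mg/m^3

5.7193 mg/m^3


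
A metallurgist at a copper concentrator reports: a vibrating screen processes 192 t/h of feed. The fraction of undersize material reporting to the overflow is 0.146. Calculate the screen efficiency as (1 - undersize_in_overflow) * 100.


85.4%

Screen efficiency = (1 - fraction of undersize in overflow) * 100
= (1 - 0.146) * 100
= 0.854 * 100
= 85.4%


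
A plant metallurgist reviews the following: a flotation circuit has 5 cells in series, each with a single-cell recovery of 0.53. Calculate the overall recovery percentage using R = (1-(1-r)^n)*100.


Complement of single-cell recovery:
1 - r = 1 - 0.53 = 0.47
Raise to power n:
(1 - r)^5 = 0.47^5 = 0.0229345007
Overall recovery:
R = (1 - 0.0229345007) * 100
= 97.7065%

97.7065%


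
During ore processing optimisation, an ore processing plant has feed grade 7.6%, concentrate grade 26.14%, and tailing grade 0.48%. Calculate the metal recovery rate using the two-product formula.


Using the two-product formula:
R = 100 * c * (f - t) / (f * (c - t))
Numerator = 100 * 26.14 * (7.6 - 0.48)
= 100 * 26.14 * 7.12
= 18611.68
Denominator = 7.6 * (26.14 - 0.48)
= 7.6 * 25.66
= 195.016
R = 18611.68 / 195.016
= 95.4367%

95.4367%


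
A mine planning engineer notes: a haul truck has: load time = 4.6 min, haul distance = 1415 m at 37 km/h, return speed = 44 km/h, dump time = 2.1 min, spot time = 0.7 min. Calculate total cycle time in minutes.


11.6241 min

Convert haul speed to m/min: 37 * 1000/60 = 616.6666667 m/min
Haul time = 1415 / 616.6666667 = 2.294594595 min
Convert return speed to m/min: 44 * 1000/60 = 733.3333333 m/min
Return time = 1415 / 733.3333333 = 1.929545455 min
Total cycle time:
= 4.6 + 2.294594595 + 2.1 + 1.929545455 + 0.7
= 11.6241 min


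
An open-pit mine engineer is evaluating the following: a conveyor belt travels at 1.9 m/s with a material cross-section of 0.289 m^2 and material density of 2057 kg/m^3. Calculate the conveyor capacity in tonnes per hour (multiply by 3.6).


Volumetric flow = speed * area
= 1.9 * 0.289 = 0.5491 m^3/s
Mass flow = volumetric * density
= 0.5491 * 2057 = 1129.4987 kg/s
Convert to t/h: multiply by 3.6
Capacity = 1129.4987 * 3.6
= 4066.1953 t/h

4066.1953 t/h


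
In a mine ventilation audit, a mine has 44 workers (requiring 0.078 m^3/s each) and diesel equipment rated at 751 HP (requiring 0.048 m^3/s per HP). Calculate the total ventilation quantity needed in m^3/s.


39.48 m^3/s

Airflow for workers:
Q_people = 44 * 0.078 = 3.432 m^3/s
Airflow for diesel equipment:
Q_diesel = 751 * 0.048 = 36.048 m^3/s
Total ventilation:
Q_total = 3.432 + 36.048
= 39.48 m^3/s


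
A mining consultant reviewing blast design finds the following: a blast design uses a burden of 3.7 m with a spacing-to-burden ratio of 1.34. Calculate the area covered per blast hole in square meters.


First, find the spacing:
Spacing = burden * ratio = 3.7 * 1.34
= 4.958 m
Then, calculate the area:
Area = burden * spacing = 3.7 * 4.958
= 18.3446 m^2

18.3446 m^2


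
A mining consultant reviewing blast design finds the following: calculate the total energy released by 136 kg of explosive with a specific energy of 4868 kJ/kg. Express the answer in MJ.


662.048 MJ

Energy = mass * specific_energy / 1000
= 136 * 4868 / 1000
= 662048 / 1000
= 662.048 MJ


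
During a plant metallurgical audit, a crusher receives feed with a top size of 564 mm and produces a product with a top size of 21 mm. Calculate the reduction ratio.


Reduction ratio = feed size / product size
= 564 / 21
= 26.8571

26.8571


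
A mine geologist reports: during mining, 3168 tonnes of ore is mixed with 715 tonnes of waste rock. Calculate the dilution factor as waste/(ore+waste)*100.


Total material = ore + waste
= 3168 + 715 = 3883 tonnes
Dilution = waste / total * 100
= 715 / 3883 * 100
= 0.1841359773 * 100
= 18.4136%

18.4136%


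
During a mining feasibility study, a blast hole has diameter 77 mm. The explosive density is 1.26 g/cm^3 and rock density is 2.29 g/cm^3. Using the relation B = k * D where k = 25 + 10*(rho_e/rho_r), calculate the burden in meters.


2.3487 m

First, compute k:
rho_e / rho_r = 1.26 / 2.29 = 0.5502183406
k = 25 + 10 * 0.5502183406 = 30.50218341
Then, compute burden:
B = k * D / 1000 = 30.50218341 * 77 / 1000
= 2348.668122 / 1000
= 2.3487 m


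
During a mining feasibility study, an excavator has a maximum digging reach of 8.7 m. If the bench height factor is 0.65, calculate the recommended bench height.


5.655 m

Bench height = reach * factor
= 8.7 * 0.65
= 5.655 m


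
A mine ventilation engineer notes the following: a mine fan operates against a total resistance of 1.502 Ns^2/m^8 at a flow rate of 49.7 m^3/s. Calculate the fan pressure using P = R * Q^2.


Compute Q^2:
Q^2 = 49.7^2 = 2470.09
Compute pressure:
P = R * Q^2 = 1.502 * 2470.09
= 3710.0752 Pa

3710.0752 Pa


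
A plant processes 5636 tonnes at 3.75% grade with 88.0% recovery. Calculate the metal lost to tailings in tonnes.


Total metal in feed:
= 5636 * 3.75 / 100 = 211.35 tonnes
Metal recovered:
= 211.35 * 88.0 / 100 = 185.988 tonnes
Metal lost to tailings:
= 211.35 - 185.988
= 25.362 tonnes

25.362 tonnes


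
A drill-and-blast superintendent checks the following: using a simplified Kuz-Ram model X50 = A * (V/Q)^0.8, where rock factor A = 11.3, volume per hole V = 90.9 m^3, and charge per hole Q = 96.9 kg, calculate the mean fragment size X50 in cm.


Compute V/Q:
V/Q = 90.9 / 96.9 = 0.9380804954
Raise to the power 0.8:
(V/Q)^0.8 = 0.9380804954^0.8 = 0.950149808
Multiply by A:
X50 = 11.3 * 0.950149808
= 10.7367 cm

10.7367 cm


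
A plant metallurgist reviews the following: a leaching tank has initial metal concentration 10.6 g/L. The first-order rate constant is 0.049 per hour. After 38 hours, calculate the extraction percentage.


84.4638%

Compute the exponent:
-k * t = -0.049 * 38 = -1.862
Remaining concentration:
C = 10.6 * exp(-1.862)
= 10.6 * 0.1553615962
= 1.64683292 g/L
Extracted = 10.6 - 1.64683292 = 8.95316708 g/L
Extraction % = 8.95316708 / 10.6 * 100
= 84.4638%


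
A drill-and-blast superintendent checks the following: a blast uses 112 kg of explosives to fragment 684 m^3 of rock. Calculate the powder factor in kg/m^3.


Powder factor = explosive mass / rock volume
= 112 / 684
= 0.1637 kg/m^3

0.1637 kg/m^3


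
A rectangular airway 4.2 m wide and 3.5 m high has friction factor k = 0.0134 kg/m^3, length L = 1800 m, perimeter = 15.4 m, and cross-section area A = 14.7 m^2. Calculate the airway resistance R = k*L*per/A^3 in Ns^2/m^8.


Compute the numerator:
k * L * per = 0.0134 * 1800 * 15.4
= 371.448
Compute the denominator:
A^3 = 14.7^3 = 3176.523
Resistance:
R = 371.448 / 3176.523
= 0.1169 Ns^2/m^8

0.1169 Ns^2/m^8


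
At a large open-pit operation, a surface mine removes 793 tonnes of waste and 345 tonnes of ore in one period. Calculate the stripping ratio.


Stripping ratio = waste tonnage / ore tonnage
= 793 / 345
= 2.2986

2.2986


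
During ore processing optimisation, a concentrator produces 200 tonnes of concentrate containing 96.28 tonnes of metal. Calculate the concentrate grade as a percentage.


Grade = (metal in concentrate / concentrate mass) * 100
= (96.28 / 200) * 100
= 0.4814 * 100
= 48.14%

48.14%


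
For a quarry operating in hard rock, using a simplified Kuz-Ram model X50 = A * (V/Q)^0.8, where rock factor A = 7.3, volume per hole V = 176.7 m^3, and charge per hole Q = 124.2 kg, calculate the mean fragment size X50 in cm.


Compute V/Q:
V/Q = 176.7 / 124.2 = 1.422705314
Raise to the power 0.8:
(V/Q)^0.8 = 1.422705314^0.8 = 1.325842581
Multiply by A:
X50 = 7.3 * 1.325842581
= 9.6787 cm

9.6787 cm


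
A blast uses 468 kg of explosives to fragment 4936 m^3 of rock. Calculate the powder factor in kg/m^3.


0.0948 kg/m^3

Powder factor = explosive mass / rock volume
= 468 / 4936
= 0.0948 kg/m^3


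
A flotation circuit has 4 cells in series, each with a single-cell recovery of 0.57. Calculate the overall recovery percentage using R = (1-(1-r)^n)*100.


Complement of single-cell recovery:
1 - r = 1 - 0.57 = 0.43
Raise to power n:
(1 - r)^4 = 0.43^4 = 0.03418801
Overall recovery:
R = (1 - 0.03418801) * 100
= 96.5812%

96.5812%


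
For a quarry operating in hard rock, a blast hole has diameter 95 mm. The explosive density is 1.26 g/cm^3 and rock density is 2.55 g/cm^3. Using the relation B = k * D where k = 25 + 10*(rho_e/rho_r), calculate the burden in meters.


2.8444 m

First, compute k:
rho_e / rho_r = 1.26 / 2.55 = 0.4941176471
k = 25 + 10 * 0.4941176471 = 29.94117647
Then, compute burden:
B = k * D / 1000 = 29.94117647 * 95 / 1000
= 2844.411765 / 1000
= 2.8444 m


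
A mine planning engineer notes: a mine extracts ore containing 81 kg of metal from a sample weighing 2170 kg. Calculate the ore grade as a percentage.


Ore grade = (metal mass / ore mass) * 100
= (81 / 2170) * 100
= 0.03732718894 * 100
= 3.7327%

3.7327%


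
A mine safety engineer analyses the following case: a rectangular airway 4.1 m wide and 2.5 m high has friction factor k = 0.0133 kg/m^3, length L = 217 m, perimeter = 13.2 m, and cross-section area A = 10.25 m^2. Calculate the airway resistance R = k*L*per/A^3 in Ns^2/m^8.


Compute the numerator:
k * L * per = 0.0133 * 217 * 13.2
= 38.09652
Compute the denominator:
A^3 = 10.25^3 = 1076.890625
Resistance:
R = 38.09652 / 1076.890625
= 0.0354 Ns^2/m^8

0.0354 Ns^2/m^8


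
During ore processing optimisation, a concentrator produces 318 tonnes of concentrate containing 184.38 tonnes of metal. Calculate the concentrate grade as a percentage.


Grade = (metal in concentrate / concentrate mass) * 100
= (184.38 / 318) * 100
= 0.5798113208 * 100
= 57.9811%

57.9811%


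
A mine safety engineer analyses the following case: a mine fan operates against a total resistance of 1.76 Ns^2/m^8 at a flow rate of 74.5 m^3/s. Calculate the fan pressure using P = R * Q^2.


9768.44 Pa

Compute Q^2:
Q^2 = 74.5^2 = 5550.25
Compute pressure:
P = R * Q^2 = 1.76 * 5550.25
= 9768.44 Pa


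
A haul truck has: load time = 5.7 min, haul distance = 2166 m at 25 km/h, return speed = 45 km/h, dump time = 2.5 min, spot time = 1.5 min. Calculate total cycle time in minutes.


Convert haul speed to m/min: 25 * 1000/60 = 416.6666667 m/min
Haul time = 2166 / 416.6666667 = 5.1984 min
Convert return speed to m/min: 45 * 1000/60 = 750 m/min
Return time = 2166 / 750 = 2.888 min
Total cycle time:
= 5.7 + 5.1984 + 2.5 + 2.888 + 1.5
= 17.7864 min

17.7864 min


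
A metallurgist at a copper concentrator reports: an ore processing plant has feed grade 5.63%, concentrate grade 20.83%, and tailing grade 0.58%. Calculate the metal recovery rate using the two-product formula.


92.2672%

Using the two-product formula:
R = 100 * c * (f - t) / (f * (c - t))
Numerator = 100 * 20.83 * (5.63 - 0.58)
= 100 * 20.83 * 5.05
= 10519.15
Denominator = 5.63 * (20.83 - 0.58)
= 5.63 * 20.25
= 114.0075
R = 10519.15 / 114.0075
= 92.2672%


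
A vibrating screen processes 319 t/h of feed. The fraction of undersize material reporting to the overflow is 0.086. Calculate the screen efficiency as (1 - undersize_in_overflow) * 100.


Screen efficiency = (1 - fraction of undersize in overflow) * 100
= (1 - 0.086) * 100
= 0.914 * 100
= 91.4%

91.4%


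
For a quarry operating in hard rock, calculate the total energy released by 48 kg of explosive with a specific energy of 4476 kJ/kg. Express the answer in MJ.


214.848 MJ

Energy = mass * specific_energy / 1000
= 48 * 4476 / 1000
= 214848 / 1000
= 214.848 MJ


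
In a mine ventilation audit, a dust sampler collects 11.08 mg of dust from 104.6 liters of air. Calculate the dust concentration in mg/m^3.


105.9273 mg/m^3

Convert liters to m^3: 1 m^3 = 1000 L
Concentration = mass / volume * 1000
= 11.08 / 104.6 * 1000
= 0.1059273423 * 1000
= 105.9273 mg/m^3


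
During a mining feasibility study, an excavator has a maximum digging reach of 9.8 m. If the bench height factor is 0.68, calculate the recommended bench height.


Bench height = reach * factor
= 9.8 * 0.68
= 6.664 m

6.664 m


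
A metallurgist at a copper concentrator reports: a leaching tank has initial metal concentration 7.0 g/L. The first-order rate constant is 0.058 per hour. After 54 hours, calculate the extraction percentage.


Compute the exponent:
-k * t = -0.058 * 54 = -3.132
Remaining concentration:
C = 7.0 * exp(-3.132)
= 7.0 * 0.04363044904
= 0.3054131432 g/L
Extracted = 7.0 - 0.3054131432 = 6.694586857 g/L
Extraction % = 6.694586857 / 7.0 * 100
= 95.637%

95.637%


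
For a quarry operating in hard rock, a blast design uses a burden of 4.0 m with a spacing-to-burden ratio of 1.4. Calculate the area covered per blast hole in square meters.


22.4 m^2

First, find the spacing:
Spacing = burden * ratio = 4.0 * 1.4
= 5.6 m
Then, calculate the area:
Area = burden * spacing = 4.0 * 5.6
= 22.4 m^2


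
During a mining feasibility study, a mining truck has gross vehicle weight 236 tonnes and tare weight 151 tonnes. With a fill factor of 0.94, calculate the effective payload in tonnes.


79.9 tonnes

Maximum payload = gross - tare
= 236 - 151 = 85 tonnes
Effective payload = max payload * fill factor
= 85 * 0.94
= 79.9 tonnes


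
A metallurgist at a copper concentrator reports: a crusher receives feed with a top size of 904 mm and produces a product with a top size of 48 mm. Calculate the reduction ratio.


18.8333

Reduction ratio = feed size / product size
= 904 / 48
= 18.8333


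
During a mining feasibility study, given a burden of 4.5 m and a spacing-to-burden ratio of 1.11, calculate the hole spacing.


Spacing = burden * ratio
= 4.5 * 1.11
= 4.995 m

4.995 m


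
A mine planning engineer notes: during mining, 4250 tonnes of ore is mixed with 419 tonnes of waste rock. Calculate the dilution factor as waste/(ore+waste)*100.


8.9741%

Total material = ore + waste
= 4250 + 419 = 4669 tonnes
Dilution = waste / total * 100
= 419 / 4669 * 100
= 0.08974084386 * 100
= 8.9741%


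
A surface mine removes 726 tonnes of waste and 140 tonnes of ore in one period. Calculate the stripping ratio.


Stripping ratio = waste tonnage / ore tonnage
= 726 / 140
= 5.1857

5.1857


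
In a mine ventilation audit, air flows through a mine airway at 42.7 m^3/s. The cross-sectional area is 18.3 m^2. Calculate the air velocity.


2.3333 m/s

Velocity = flow rate / cross-sectional area
= 42.7 / 18.3
= 2.3333 m/s


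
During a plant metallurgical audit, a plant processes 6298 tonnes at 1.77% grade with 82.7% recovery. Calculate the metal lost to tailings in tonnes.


19.2851 tonnes

Total metal in feed:
= 6298 * 1.77 / 100 = 111.4746 tonnes
Metal recovered:
= 111.4746 * 82.7 / 100 = 92.1894942 tonnes
Metal lost to tailings:
= 111.4746 - 92.1894942
= 19.2851 tonnes


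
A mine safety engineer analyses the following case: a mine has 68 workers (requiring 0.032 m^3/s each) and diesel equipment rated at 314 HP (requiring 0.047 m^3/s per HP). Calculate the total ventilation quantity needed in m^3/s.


16.934 m^3/s

Airflow for workers:
Q_people = 68 * 0.032 = 2.176 m^3/s
Airflow for diesel equipment:
Q_diesel = 314 * 0.047 = 14.758 m^3/s
Total ventilation:
Q_total = 2.176 + 14.758
= 16.934 m^3/s


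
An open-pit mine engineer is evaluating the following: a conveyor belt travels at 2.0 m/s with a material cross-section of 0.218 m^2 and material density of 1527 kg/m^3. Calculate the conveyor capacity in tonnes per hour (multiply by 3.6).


2396.7792 t/h

Volumetric flow = speed * area
= 2.0 * 0.218 = 0.436 m^3/s
Mass flow = volumetric * density
= 0.436 * 1527 = 665.772 kg/s
Convert to t/h: multiply by 3.6
Capacity = 665.772 * 3.6
= 2396.7792 t/h


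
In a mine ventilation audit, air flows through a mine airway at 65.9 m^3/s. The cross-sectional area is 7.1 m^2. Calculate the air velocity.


Velocity = flow rate / cross-sectional area
= 65.9 / 7.1
= 9.2817 m/s

9.2817 m/s


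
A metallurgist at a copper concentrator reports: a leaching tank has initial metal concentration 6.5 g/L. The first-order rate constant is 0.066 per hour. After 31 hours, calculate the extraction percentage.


Compute the exponent:
-k * t = -0.066 * 31 = -2.046
Remaining concentration:
C = 6.5 * exp(-2.046)
= 6.5 * 0.1292508745
= 0.840130684 g/L
Extracted = 6.5 - 0.840130684 = 5.659869316 g/L
Extraction % = 5.659869316 / 6.5 * 100
= 87.0749%

87.0749%


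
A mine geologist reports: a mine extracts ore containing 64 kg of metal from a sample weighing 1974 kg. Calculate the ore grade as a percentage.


Ore grade = (metal mass / ore mass) * 100
= (64 / 1974) * 100
= 0.03242147923 * 100
= 3.2421%

3.2421%


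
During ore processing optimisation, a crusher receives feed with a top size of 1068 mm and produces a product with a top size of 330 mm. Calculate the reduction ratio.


3.2364

Reduction ratio = feed size / product size
= 1068 / 330
= 3.2364


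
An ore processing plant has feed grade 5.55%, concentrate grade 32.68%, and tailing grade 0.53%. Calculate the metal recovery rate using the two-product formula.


91.9415%

Using the two-product formula:
R = 100 * c * (f - t) / (f * (c - t))
Numerator = 100 * 32.68 * (5.55 - 0.53)
= 100 * 32.68 * 5.02
= 16405.36
Denominator = 5.55 * (32.68 - 0.53)
= 5.55 * 32.15
= 178.4325
R = 16405.36 / 178.4325
= 91.9415%


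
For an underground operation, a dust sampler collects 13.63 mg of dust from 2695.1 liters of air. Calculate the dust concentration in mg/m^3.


Convert liters to m^3: 1 m^3 = 1000 L
Concentration = mass / volume * 1000
= 13.63 / 2695.1 * 1000
= 0.005057326259 * 1000
= 5.0573 mg/m^3

5.0573 mg/m^3


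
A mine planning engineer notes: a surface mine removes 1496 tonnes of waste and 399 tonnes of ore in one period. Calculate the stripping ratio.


3.7494

Stripping ratio = waste tonnage / ore tonnage
= 1496 / 399
= 3.7494


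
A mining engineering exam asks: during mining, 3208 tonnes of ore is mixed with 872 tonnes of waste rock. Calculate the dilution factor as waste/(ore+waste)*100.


Total material = ore + waste
= 3208 + 872 = 4080 tonnes
Dilution = waste / total * 100
= 872 / 4080 * 100
= 0.2137254902 * 100
= 21.3725%

21.3725%


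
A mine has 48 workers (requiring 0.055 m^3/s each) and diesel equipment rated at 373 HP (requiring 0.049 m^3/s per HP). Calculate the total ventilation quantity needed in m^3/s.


20.917 m^3/s

Airflow for workers:
Q_people = 48 * 0.055 = 2.64 m^3/s
Airflow for diesel equipment:
Q_diesel = 373 * 0.049 = 18.277 m^3/s
Total ventilation:
Q_total = 2.64 + 18.277
= 20.917 m^3/s


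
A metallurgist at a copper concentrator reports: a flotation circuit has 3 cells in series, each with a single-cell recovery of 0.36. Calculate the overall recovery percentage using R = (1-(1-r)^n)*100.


73.7856%

Complement of single-cell recovery:
1 - r = 1 - 0.36 = 0.64
Raise to power n:
(1 - r)^3 = 0.64^3 = 0.262144
Overall recovery:
R = (1 - 0.262144) * 100
= 73.7856%


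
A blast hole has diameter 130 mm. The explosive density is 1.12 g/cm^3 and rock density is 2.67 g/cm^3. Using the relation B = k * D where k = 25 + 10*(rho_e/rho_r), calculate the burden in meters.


First, compute k:
rho_e / rho_r = 1.12 / 2.67 = 0.4194756554
k = 25 + 10 * 0.4194756554 = 29.19475655
Then, compute burden:
B = k * D / 1000 = 29.19475655 * 130 / 1000
= 3795.318352 / 1000
= 3.7953 m

3.7953 m


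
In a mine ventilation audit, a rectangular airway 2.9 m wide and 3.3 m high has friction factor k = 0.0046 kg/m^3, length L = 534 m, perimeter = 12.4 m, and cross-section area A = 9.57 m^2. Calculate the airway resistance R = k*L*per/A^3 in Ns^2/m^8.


Compute the numerator:
k * L * per = 0.0046 * 534 * 12.4
= 30.45936
Compute the denominator:
A^3 = 9.57^3 = 876.467493
Resistance:
R = 30.45936 / 876.467493
= 0.0348 Ns^2/m^8

0.0348 Ns^2/m^8


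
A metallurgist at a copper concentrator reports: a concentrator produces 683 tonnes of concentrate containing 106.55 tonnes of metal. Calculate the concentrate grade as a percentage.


Grade = (metal in concentrate / concentrate mass) * 100
= (106.55 / 683) * 100
= 0.1560029283 * 100
= 15.6003%

15.6003%


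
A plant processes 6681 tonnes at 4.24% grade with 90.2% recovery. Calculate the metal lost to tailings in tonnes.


Total metal in feed:
= 6681 * 4.24 / 100 = 283.2744 tonnes
Metal recovered:
= 283.2744 * 90.2 / 100 = 255.5135088 tonnes
Metal lost to tailings:
= 283.2744 - 255.5135088
= 27.7609 tonnes

27.7609 tonnes


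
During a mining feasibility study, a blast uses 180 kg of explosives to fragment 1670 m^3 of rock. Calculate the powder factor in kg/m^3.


Powder factor = explosive mass / rock volume
= 180 / 1670
= 0.1078 kg/m^3

0.1078 kg/m^3


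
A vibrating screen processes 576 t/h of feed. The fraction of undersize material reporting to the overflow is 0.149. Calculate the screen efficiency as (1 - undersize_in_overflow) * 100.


Screen efficiency = (1 - fraction of undersize in overflow) * 100
= (1 - 0.149) * 100
= 0.851 * 100
= 85.1%

85.1%


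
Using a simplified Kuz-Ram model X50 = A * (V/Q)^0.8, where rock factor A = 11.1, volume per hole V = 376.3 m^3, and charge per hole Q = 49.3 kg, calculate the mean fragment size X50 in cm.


Compute V/Q:
V/Q = 376.3 / 49.3 = 7.632860041
Raise to the power 0.8:
(V/Q)^0.8 = 7.632860041^0.8 = 5.083347968
Multiply by A:
X50 = 11.1 * 5.083347968
= 56.4252 cm

56.4252 cm


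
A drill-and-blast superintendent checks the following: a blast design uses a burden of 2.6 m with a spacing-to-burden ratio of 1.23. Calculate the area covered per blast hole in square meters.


8.3148 m^2

First, find the spacing:
Spacing = burden * ratio = 2.6 * 1.23
= 3.198 m
Then, calculate the area:
Area = burden * spacing = 2.6 * 3.198
= 8.3148 m^2


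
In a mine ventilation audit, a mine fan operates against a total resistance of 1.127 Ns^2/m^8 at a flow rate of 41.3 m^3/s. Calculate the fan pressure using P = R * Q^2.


1922.3126 Pa

Compute Q^2:
Q^2 = 41.3^2 = 1705.69
Compute pressure:
P = R * Q^2 = 1.127 * 1705.69
= 1922.3126 Pa


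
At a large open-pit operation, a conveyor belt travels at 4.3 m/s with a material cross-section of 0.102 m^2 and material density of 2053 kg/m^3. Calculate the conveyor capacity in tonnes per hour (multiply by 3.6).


Volumetric flow = speed * area
= 4.3 * 0.102 = 0.4386 m^3/s
Mass flow = volumetric * density
= 0.4386 * 2053 = 900.4458 kg/s
Convert to t/h: multiply by 3.6
Capacity = 900.4458 * 3.6
= 3241.6049 t/h

3241.6049 t/h


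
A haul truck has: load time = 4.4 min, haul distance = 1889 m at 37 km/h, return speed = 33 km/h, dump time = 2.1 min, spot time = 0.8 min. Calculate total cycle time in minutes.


Convert haul speed to m/min: 37 * 1000/60 = 616.6666667 m/min
Haul time = 1889 / 616.6666667 = 3.063243243 min
Convert return speed to m/min: 33 * 1000/60 = 550 m/min
Return time = 1889 / 550 = 3.434545455 min
Total cycle time:
= 4.4 + 3.063243243 + 2.1 + 3.434545455 + 0.8
= 13.7978 min

13.7978 min


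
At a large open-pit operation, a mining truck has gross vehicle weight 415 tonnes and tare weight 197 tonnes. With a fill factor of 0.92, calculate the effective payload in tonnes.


200.56 tonnes

Maximum payload = gross - tare
= 415 - 197 = 218 tonnes
Effective payload = max payload * fill factor
= 218 * 0.92
= 200.56 tonnes


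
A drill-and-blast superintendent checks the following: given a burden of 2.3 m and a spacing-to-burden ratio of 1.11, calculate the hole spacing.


Spacing = burden * ratio
= 2.3 * 1.11
= 2.553 m

2.553 m


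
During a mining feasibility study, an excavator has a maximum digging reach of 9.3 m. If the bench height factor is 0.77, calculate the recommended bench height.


Bench height = reach * factor
= 9.3 * 0.77
= 7.161 m

7.161 m


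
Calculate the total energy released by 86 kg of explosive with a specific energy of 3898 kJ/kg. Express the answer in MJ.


335.228 MJ

Energy = mass * specific_energy / 1000
= 86 * 3898 / 1000
= 335228 / 1000
= 335.228 MJ


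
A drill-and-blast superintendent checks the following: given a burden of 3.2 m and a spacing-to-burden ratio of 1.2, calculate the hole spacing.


Spacing = burden * ratio
= 3.2 * 1.2
= 3.84 m

3.84 m


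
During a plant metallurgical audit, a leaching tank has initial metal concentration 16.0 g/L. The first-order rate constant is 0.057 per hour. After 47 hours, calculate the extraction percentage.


93.1368%

Compute the exponent:
-k * t = -0.057 * 47 = -2.679
Remaining concentration:
C = 16.0 * exp(-2.679)
= 16.0 * 0.0686317516
= 1.098108026 g/L
Extracted = 16.0 - 1.098108026 = 14.90189197 g/L
Extraction % = 14.90189197 / 16.0 * 100
= 93.1368%


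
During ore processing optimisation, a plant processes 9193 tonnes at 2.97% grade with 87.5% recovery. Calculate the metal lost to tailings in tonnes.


Total metal in feed:
= 9193 * 2.97 / 100 = 273.0321 tonnes
Metal recovered:
= 273.0321 * 87.5 / 100 = 238.9030875 tonnes
Metal lost to tailings:
= 273.0321 - 238.9030875
= 34.129 tonnes

34.129 tonnes


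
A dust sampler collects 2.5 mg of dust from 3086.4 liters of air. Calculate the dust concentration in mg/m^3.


0.81 mg/m^3

Convert liters to m^3: 1 m^3 = 1000 L
Concentration = mass / volume * 1000
= 2.5 / 3086.4 * 1000
= 0.000810005184 * 1000
= 0.81 mg/m^3


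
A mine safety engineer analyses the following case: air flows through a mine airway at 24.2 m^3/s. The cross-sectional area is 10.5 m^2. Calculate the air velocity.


2.3048 m/s

Velocity = flow rate / cross-sectional area
= 24.2 / 10.5
= 2.3048 m/s


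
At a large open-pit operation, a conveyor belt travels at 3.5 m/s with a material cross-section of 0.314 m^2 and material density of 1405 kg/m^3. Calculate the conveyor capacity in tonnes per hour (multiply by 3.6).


Volumetric flow = speed * area
= 3.5 * 0.314 = 1.099 m^3/s
Mass flow = volumetric * density
= 1.099 * 1405 = 1544.095 kg/s
Convert to t/h: multiply by 3.6
Capacity = 1544.095 * 3.6
= 5558.742 t/h

5558.742 t/h


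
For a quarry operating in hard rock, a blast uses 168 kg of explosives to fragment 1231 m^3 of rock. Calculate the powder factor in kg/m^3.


Powder factor = explosive mass / rock volume
= 168 / 1231
= 0.1365 kg/m^3

0.1365 kg/m^3


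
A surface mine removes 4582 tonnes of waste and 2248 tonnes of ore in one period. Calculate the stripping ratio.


Stripping ratio = waste tonnage / ore tonnage
= 4582 / 2248
= 2.0383

2.0383


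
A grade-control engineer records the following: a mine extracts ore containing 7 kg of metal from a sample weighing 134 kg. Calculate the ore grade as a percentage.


Ore grade = (metal mass / ore mass) * 100
= (7 / 134) * 100
= 0.05223880597 * 100
= 5.2239%

5.2239%


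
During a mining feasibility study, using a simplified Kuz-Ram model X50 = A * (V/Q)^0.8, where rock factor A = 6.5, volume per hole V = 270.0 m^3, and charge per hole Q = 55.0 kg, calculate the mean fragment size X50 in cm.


Compute V/Q:
V/Q = 270.0 / 55.0 = 4.909090909
Raise to the power 0.8:
(V/Q)^0.8 = 4.909090909^0.8 = 3.571090527
Multiply by A:
X50 = 6.5 * 3.571090527
= 23.2121 cm

23.2121 cm


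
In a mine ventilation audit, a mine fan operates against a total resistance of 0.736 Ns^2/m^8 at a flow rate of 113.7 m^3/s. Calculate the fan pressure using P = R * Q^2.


9514.7798 Pa

Compute Q^2:
Q^2 = 113.7^2 = 12927.69
Compute pressure:
P = R * Q^2 = 0.736 * 12927.69
= 9514.7798 Pa


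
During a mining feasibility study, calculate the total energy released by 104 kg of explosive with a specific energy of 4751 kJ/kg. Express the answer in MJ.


Energy = mass * specific_energy / 1000
= 104 * 4751 / 1000
= 494104 / 1000
= 494.104 MJ

494.104 MJ


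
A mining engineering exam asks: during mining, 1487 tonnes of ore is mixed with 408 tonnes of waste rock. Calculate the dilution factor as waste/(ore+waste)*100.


Total material = ore + waste
= 1487 + 408 = 1895 tonnes
Dilution = waste / total * 100
= 408 / 1895 * 100
= 0.2153034301 * 100
= 21.5303%

21.5303%


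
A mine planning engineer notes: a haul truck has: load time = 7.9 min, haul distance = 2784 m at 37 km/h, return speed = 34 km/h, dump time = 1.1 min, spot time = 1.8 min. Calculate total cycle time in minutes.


20.2275 min

Convert haul speed to m/min: 37 * 1000/60 = 616.6666667 m/min
Haul time = 2784 / 616.6666667 = 4.514594595 min
Convert return speed to m/min: 34 * 1000/60 = 566.6666667 m/min
Return time = 2784 / 566.6666667 = 4.912941176 min
Total cycle time:
= 7.9 + 4.514594595 + 1.1 + 4.912941176 + 1.8
= 20.2275 min


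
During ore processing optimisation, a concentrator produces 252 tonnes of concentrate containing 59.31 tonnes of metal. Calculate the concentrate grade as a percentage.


23.5357%

Grade = (metal in concentrate / concentrate mass) * 100
= (59.31 / 252) * 100
= 0.2353571429 * 100
= 23.5357%


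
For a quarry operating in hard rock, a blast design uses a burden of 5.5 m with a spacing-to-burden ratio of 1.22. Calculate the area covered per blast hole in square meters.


First, find the spacing:
Spacing = burden * ratio = 5.5 * 1.22
= 6.71 m
Then, calculate the area:
Area = burden * spacing = 5.5 * 6.71
= 36.905 m^2

36.905 m^2


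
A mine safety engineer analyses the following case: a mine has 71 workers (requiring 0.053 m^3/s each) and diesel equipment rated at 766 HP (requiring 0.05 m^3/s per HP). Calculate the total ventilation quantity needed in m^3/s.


Airflow for workers:
Q_people = 71 * 0.053 = 3.763 m^3/s
Airflow for diesel equipment:
Q_diesel = 766 * 0.05 = 38.3 m^3/s
Total ventilation:
Q_total = 3.763 + 38.3
= 42.063 m^3/s

42.063 m^3/s


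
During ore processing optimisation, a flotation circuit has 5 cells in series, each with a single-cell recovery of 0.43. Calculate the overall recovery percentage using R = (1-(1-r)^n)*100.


Complement of single-cell recovery:
1 - r = 1 - 0.43 = 0.57
Raise to power n:
(1 - r)^5 = 0.57^5 = 0.0601692057
Overall recovery:
R = (1 - 0.0601692057) * 100
= 93.9831%

93.9831%


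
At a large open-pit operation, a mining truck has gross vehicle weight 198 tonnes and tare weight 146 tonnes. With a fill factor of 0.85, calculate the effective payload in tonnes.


Maximum payload = gross - tare
= 198 - 146 = 52 tonnes
Effective payload = max payload * fill factor
= 52 * 0.85
= 44.2 tonnes

44.2 tonnes


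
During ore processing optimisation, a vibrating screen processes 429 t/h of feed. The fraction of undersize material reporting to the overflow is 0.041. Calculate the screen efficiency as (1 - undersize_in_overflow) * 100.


95.9%

Screen efficiency = (1 - fraction of undersize in overflow) * 100
= (1 - 0.041) * 100
= 0.959 * 100
= 95.9%


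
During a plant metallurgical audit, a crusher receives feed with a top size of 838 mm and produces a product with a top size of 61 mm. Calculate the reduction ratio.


Reduction ratio = feed size / product size
= 838 / 61
= 13.7377

13.7377
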